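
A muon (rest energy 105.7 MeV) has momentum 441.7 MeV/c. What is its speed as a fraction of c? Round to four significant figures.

0.9725c

βγ = pc/(mc²) = 441.7/105.7 = 4.1788.
Since γ² = 1 + (βγ)² = 18.4624, γ = √18.4624 = 4.29679, and β = (βγ)/γ = 4.1788/4.29679 = 0.9725.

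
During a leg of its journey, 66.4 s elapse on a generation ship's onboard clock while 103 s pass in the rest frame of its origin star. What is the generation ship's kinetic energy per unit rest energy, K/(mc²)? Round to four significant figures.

From Δt = γΔτ: γ = 103/66.4 = 1.5512.
K/(mc²) = γ − 1 = 1.5512 − 1 = 0.5512.

0.5512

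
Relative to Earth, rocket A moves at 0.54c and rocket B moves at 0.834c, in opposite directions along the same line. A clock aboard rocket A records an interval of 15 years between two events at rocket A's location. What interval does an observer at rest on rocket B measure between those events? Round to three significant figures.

46.8 years

Speed of rocket A in rocket B's frame: u = (v_A + v_B)/(1 + v_A v_B/c²) = (0.54 + 0.834)/(1 + 0.54×0.834) = 1.374/1.45036 = 0.94735; |u| = 0.94735c.
γ for this relative speed: γ = 1/√(1 − 0.897472) = 3.123.
Rocket A's interval is proper; time dilation gives Δt_B = γΔτ = 3.123 × 15 years = 46.8 years.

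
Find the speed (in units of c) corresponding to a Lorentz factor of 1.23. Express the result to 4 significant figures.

0.5823c

β = √(1 − 1/γ²) = √(1 − 1/1.5129) = √0.339018 = 0.5823.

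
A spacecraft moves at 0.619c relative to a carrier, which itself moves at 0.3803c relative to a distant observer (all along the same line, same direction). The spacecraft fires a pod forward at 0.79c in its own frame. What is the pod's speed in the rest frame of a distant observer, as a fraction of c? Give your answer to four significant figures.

0.9755c

Compose velocities in two stages. Stage 1 (into S'): u₁ = (0.79+0.619)/(1+0.79×0.619) = 0.94627.
Stage 2 (into S): u = (0.94627+0.3803)/(1+0.94627×0.3803) = 0.97551, so the speed is 0.9755c.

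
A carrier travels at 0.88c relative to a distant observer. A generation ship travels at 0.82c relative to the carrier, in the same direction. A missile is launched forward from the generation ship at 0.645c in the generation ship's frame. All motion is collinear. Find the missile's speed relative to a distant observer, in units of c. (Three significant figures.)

First combine the missile and generation ship (S''→S'): u₁ = (0.645 + 0.82)/(1 + 0.645×0.82) = 1.465/1.5289 = 0.95821.
Then combine with the carrier (S'→S): u = (0.95821 + 0.88)/(1 + 0.95821×0.88) = 1.83821/1.8432248 = 0.99728.

0.997c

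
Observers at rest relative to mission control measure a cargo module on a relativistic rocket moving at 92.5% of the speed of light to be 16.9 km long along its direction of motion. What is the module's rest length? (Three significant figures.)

γ = 1/√(1 − β²) = 1/√(1 − 0.855625) = 1/√0.144375 = 1/0.379967 = 2.6318.
Proper length: L₀ = γ·L = 2.6318 × 16.9 = 44.5 km.

44.5 km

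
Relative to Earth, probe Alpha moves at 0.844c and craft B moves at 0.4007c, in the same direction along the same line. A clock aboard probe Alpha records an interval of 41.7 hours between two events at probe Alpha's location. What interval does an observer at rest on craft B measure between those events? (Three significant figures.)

56.2 hours

Transform probe Alpha's velocity into craft B's frame: (0.844 − 0.4007)/(1 − 0.844·0.4007) = 0.4433/0.6618092, so the relative speed is 0.66983c.
γ for this relative speed: γ = 1/√(1 − 0.448672) = 1.3468.
The clock on probe Alpha records proper time, so craft B measures Δt = γΔτ = 1.3468 × 41.7 = 56.2 hours.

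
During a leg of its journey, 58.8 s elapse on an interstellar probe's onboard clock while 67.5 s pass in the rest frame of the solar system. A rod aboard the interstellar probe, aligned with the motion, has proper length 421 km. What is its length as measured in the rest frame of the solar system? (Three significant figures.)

From Δt = γΔτ: γ = 67.5/58.8 = 1.14796.
The rod contracts by the same γ: 421 km / 1.14796 = 367 km.

367 km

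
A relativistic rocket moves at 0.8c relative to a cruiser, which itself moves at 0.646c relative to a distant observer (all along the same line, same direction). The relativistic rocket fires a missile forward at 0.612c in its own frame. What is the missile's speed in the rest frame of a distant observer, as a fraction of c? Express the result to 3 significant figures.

0.989c

Apply u = (u'+v)/(1+u'v) twice. Missile in the cruiser frame: (0.612+0.8)/(1+0.612·0.8) = 1.412/1.4896 = 0.94791c.
That velocity, transformed to the rest frame of a distant observer: (0.94791+0.646)/(1+0.94791·0.646) = 1.59391/1.61234986 = 0.98856c.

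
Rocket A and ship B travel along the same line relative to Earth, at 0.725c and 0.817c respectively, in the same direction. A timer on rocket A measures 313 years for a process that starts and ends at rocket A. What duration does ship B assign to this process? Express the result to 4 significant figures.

The velocity of rocket A relative to ship B is (0.725 − 0.817)c / (1 − 0.725×0.817) = −0.22567c; relative speed 0.22567c.
γ for this relative speed: γ = 1/√(1 − 0.0509269) = 1.0265.
Rocket A's interval is proper; time dilation gives Δt_B = γΔτ = 1.0265 × 313 years = 321.3 years.

321.3 years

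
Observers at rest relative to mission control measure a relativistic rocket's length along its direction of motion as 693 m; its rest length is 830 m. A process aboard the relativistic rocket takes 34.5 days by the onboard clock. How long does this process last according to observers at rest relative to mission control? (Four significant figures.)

41.32 days

γ = L₀/L = 830/693 = 1.19769.
The same γ dilates the second interval: 1.19769 × 34.5 days = 41.32 days.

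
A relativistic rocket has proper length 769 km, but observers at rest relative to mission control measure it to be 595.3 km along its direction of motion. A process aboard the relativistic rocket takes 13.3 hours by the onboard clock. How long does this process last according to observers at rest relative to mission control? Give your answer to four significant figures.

γ = L₀/L = 769/595.3 = 1.29179.
Δt = γΔτ = 1.29179 × 13.3 = 17.18 hours.

17.18 hours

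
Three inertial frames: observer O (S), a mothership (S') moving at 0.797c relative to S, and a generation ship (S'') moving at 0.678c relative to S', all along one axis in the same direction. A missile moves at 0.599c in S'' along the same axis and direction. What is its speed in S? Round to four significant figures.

0.9892c

Apply u = (u'+v)/(1+u'v) twice. Missile in the mothership frame: (0.599+0.678)/(1+0.599·0.678) = 1.277/1.406122 = 0.90817c.
That velocity, transformed to the rest frame of observer O: (0.90817+0.797)/(1+0.90817·0.797) = 1.70517/1.72381149 = 0.98919c.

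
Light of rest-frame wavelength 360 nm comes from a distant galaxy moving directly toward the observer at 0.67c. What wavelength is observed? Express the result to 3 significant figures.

160 nm

Relativistic Doppler for wavelength: λ_obs = λ_src · √((1−β)/(1+β)).
With β = 0.67: factor = √(0.33/1.67) = 0.44453.
λ_obs = 360 × 0.44453 = 160 nm.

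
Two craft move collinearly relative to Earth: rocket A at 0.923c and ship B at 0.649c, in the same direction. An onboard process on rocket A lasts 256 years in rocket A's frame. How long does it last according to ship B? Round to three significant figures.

351 years

The velocity of rocket A relative to ship B is (0.923 − 0.649)c / (1 − 0.923×0.649) = 0.68334c; relative speed 0.68334c.
γ for this relative speed: γ = 1/√(1 − 0.466954) = 1.3697.
The clock on rocket A records proper time, so ship B measures Δt = γΔτ = 1.3697 × 256 = 351 years.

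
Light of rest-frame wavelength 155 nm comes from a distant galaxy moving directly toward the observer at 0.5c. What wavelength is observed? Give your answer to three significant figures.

Relativistic Doppler for wavelength: λ_obs = λ_src · √((1−β)/(1+β)).
With β = 0.5: factor = √(0.5/1.5) = 0.57735.
λ_obs = 155 × 0.57735 = 89.5 nm.

89.5 nm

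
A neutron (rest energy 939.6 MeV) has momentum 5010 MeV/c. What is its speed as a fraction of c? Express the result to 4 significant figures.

pc/(mc²) = 5010/939.6 = 5.3321 = βγ = β/√(1−β²).
So β² = x²/(1 + x²) with x = 5.3321: x² = 28.4313, β² = 28.4313/29.4313 = 0.966023, β = 0.9829.

0.9829c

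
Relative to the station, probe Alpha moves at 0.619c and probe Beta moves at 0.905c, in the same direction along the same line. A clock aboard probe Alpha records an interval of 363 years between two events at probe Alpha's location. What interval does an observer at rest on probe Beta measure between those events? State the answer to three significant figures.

Transform probe Alpha's velocity into probe Beta's frame: (0.619 − 0.905)/(1 − 0.619·0.905) = −0.286/0.439805, so the relative speed is 0.65029c.
γ for this relative speed: γ = 1/√(1 − 0.422877) = 1.3163.
The clock on probe Alpha records proper time, so probe Beta measures Δt = γΔτ = 1.3163 × 363 = 478 years.

478 years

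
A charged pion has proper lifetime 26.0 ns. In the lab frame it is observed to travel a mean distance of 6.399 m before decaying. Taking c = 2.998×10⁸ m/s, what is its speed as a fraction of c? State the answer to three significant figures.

Let x = d/(cτ) = 6.399 m / (2.998×10⁸ m/s × 2.600×10^-8 s) = 0.82093. Since d = βγcτ, x = βγ = β/√(1−β²).
Solving: β² = x²/(1+x²) = 0.673926/1.673926 = 0.402602, so β = 0.635.

0.635c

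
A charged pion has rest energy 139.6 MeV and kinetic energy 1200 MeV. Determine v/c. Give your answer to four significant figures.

K = (γ−1)mc², so γ = 1 + 1200/139.6 = 9.596.
Then v/c = √(1 − γ⁻²) = √(1 − 0.0108597) = √0.9891403 = 0.9946.

0.9946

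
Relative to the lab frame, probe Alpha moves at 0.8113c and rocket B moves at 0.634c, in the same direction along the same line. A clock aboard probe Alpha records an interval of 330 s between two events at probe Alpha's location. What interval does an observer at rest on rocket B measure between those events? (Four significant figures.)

354.5 s

Speed of probe Alpha in rocket B's frame: u = (v_A − v_B)/(1 − v_A v_B/c²) = (0.8113 − 0.634)/(1 − 0.8113×0.634) = 0.1773/0.4856358 = 0.36509; |u| = 0.36509c.
At |u| = 0.36509c, γ = (1 − 0.133291)^(−1/2) = 1.0741.
Probe Alpha's interval is proper; time dilation gives Δt_B = γΔτ = 1.0741 × 330 s = 354.5 s.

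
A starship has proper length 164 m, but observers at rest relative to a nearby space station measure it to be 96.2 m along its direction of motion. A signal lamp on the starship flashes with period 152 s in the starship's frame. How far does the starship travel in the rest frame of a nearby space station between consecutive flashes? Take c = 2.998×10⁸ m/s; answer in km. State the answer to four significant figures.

6.292×10^7 km

From L = L₀/γ: γ = 164/96.2 = 1.70478.
β = √(1 − 1/γ²) = 0.80989. Lab-frame period = γτ = 1.70478×152 s = 259.13 s. Distance = βc × γτ = 0.80989 × 2.998×10⁸ m/s × 259.13 s = 6.2918×10^10 m = 6.292×10^7 km.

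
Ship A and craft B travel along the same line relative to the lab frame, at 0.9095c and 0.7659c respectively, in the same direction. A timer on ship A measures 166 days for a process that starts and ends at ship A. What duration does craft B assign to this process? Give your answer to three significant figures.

188 days

The velocity of ship A relative to craft B is (0.9095 − 0.7659)c / (1 − 0.9095×0.7659) = 0.47328c; relative speed 0.47328c.
At |u| = 0.47328c, γ = (1 − 0.223994)^(−1/2) = 1.1352.
The clock on ship A records proper time, so craft B measures Δt = γΔτ = 1.1352 × 166 = 188 days.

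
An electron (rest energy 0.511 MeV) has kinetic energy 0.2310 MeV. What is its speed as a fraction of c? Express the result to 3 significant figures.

0.725c

γ = 1 + K/(mc²) = 1 + 0.2310/0.511 = 1.4521.
β = √(1 − 1/γ²) = √(1 − 0.47425) = √0.52575 = 0.725.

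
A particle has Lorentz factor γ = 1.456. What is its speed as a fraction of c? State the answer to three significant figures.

0.727c

β = √(1 − 1/γ²) = √(1 − 1/2.119936) = √0.528288 = 0.727.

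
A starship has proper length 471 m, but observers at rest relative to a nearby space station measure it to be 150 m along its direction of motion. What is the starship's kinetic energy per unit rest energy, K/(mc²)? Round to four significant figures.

2.140

Length contraction gives γ = L₀/L = 471/150 = 3.14.
K/(mc²) = γ − 1 = 3.14 − 1 = 2.140.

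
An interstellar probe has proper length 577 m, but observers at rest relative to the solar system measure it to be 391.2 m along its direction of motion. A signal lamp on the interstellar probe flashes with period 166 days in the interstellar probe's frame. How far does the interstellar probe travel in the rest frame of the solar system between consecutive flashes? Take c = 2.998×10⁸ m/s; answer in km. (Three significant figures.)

Length contraction gives γ = L₀/L = 577/391.2 = 1.47495.
β = √(1 − 1/γ²) = 0.73507. Lab-frame period = γτ = 1.47495×166 days = 244.84 days. Distance = βc × γτ = 0.73507 × 2.998×10⁸ m/s × 21154176 s = 4.6618×10^15 m = 4.66×10^12 km.

4.66×10^12 km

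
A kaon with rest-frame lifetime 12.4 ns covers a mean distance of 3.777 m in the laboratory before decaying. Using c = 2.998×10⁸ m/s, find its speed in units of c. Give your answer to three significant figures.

0.713c

Lab distance = (lab lifetime)·v = γτ·βc, so βγ = d/(cτ) = 3.777/(2.998×10⁸ × 1.240×10^-8) = 1.016.
With βγ = 1.016: γ² = 1 + (βγ)² = 2.03226, and β = (βγ)/γ = 1.016/1.42557 = 0.713.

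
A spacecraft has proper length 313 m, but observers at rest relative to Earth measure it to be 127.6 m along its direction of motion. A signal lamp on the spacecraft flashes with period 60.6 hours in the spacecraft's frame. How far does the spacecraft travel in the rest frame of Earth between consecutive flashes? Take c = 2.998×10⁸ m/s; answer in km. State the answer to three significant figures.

γ = L₀/L = 313/127.6 = 2.45298.
β = √(1 − 1/γ²) = 0.91313. Lab-frame period = γτ = 2.45298×60.6 hours = 148.65 hours. Distance = βc × γτ = 0.91313 × 2.998×10⁸ m/s × 535140 s = 1.4650×10^14 m = 1.46×10^11 km.

1.46×10^11 km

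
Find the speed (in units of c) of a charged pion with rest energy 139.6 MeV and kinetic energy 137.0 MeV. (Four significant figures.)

K = (γ−1)mc², so γ = 1 + 137.0/139.6 = 1.9814.
Then v/c = √(1 − γ⁻²) = √(1 − 0.254716) = √0.745284 = 0.8633.

0.8633c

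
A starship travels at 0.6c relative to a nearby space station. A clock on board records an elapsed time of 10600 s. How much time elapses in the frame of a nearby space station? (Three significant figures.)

Lorentz factor: γ = (1 − 0.36)^(−1/2) = 1.25.
Time dilation: Δt = γ·Δτ = 1.25 × 10600 = 13200 s.

13200 s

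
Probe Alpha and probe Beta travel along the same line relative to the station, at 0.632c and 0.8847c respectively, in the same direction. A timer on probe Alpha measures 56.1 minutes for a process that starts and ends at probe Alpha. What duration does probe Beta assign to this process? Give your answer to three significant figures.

68.5 minutes

Transform probe Alpha's velocity into probe Beta's frame: (0.632 − 0.8847)/(1 − 0.632·0.8847) = −0.2527/0.4408696, so the relative speed is 0.57319c.
At |u| = 0.57319c, γ = (1 − 0.328547)^(−1/2) = 1.2204.
Probe Alpha's interval is proper; time dilation gives Δt_B = γΔτ = 1.2204 × 56.1 minutes = 68.5 minutes.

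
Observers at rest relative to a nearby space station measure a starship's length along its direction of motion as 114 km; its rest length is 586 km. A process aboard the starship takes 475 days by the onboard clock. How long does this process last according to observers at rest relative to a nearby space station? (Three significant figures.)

2440 days

γ = L₀/L = 586/114 = 5.14035.
The same γ dilates the second interval: 5.14035 × 475 days = 2440 days.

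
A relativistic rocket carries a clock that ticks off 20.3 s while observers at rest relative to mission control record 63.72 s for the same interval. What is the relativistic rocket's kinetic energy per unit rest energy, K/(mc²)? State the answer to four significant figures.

2.139

The time-dilation ratio gives γ = 63.72/20.3 = 3.13892.
K/(mc²) = γ − 1 = 3.13892 − 1 = 2.139.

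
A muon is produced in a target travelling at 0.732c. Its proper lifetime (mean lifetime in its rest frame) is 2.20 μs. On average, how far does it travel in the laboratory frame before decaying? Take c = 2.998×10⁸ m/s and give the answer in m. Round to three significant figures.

Lorentz factor: γ = (1 − 0.535824)^(−1/2) = 1.4678.
Lab-frame lifetime: Δt = γτ = 1.4678 × 2.20 μs = 3.2292 μs.
Distance: d = vΔt = 0.732 × 2.998×10⁸ m/s × 3.2292×10^-6 s = 709 m.

709 m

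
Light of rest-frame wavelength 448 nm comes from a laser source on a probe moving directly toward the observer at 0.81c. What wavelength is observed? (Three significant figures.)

Relativistic Doppler for wavelength: λ_obs = λ_src · √((1−β)/(1+β)).
With β = 0.81: factor = √(0.19/1.81) = 0.32399.
λ_obs = 448 × 0.32399 = 145 nm.

145 nm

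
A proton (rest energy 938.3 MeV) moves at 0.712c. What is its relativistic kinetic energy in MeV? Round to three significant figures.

398 MeV

Lorentz factor: γ = (1 − 0.506944)^(−1/2) = 1.42414.
Kinetic energy: K = (γ − 1)mc² = (1.42414 − 1) × 938.3 MeV = 0.42414 × 938.3 = 398 MeV.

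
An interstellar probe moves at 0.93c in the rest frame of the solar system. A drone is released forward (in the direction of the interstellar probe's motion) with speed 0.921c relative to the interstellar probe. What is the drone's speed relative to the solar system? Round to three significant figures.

0.997c

Relativistic velocity addition: u = (u' + v)/(1 + u'v/c²), with u' = 0.921c and v = 0.93c.
Numerator: 0.921 + 0.93 = 1.851. Denominator: 1 + (0.921)(0.93) = 1.85653.
u = 1.851/1.85653 = 0.99702, so the speed is 0.997c.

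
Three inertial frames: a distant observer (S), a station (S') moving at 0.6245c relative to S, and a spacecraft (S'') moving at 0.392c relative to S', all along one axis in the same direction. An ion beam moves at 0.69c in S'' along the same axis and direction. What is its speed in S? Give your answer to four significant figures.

0.9636c

Apply u = (u'+v)/(1+u'v) twice. Ion beam in the station frame: (0.69+0.392)/(1+0.69·0.392) = 1.082/1.27048 = 0.85165c.
That velocity, transformed to the rest frame of a distant observer: (0.85165+0.6245)/(1+0.85165·0.6245) = 1.47615/1.531855425 = 0.96364c.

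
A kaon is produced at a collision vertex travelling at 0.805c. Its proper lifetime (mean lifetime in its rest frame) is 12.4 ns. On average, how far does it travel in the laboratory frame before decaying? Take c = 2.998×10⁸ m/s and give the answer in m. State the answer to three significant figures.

β² = 0.648025, so γ = 1/√0.351975 = 1.6856.
Lab-frame lifetime: Δt = γτ = 1.6856 × 12.4 ns = 20.901 ns.
Distance: d = vΔt = 0.805 × 2.998×10⁸ m/s × 2.0901×10^-8 s = 5.04 m.

5.04 m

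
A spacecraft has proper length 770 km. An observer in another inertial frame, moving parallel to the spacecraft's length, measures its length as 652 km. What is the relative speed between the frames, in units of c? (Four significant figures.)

Length contraction gives γ = L₀/L = 770/652 = 1.181.
β = √(1 − 1/γ²) = √0.283031 = 0.5320.

0.5320c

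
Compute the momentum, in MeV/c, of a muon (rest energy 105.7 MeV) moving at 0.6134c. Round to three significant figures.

β² = 0.37625956, so γ = 1/√0.62374044 = 1.2662.
Momentum: p = γβ·mc = 1.2662 × 0.6134 × 105.7 MeV/c = 82.1 MeV/c.

82.1 MeV/c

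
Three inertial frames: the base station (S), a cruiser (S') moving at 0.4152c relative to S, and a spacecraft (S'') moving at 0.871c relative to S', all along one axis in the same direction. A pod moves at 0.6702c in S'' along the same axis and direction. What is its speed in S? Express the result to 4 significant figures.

0.9888c

Compose velocities in two stages. Stage 1 (into S'): u₁ = (0.6702+0.871)/(1+0.6702×0.871) = 0.97314.
Stage 2 (into S): u = (0.97314+0.4152)/(1+0.97314×0.4152) = 0.98881, so the speed is 0.9888c.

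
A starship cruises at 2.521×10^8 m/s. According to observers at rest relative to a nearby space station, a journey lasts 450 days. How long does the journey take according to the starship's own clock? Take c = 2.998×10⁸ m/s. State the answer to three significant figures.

244 days

β = v/c = (2.521×10^8 m/s)/(2.998×10⁸ m/s) = 0.840894.
γ = 1/√(1 − β²) = 1/√(1 − 0.7071027) = 1/√0.2928973 = 1/0.5412 = 1.8477.
The moving clock records proper time: Δτ = Δt/γ = 450/1.8477 = 244 days.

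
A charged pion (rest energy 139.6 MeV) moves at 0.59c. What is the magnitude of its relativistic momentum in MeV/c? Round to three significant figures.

Lorentz factor: γ = (1 − 0.3481)^(−1/2) = 1.2385.
Momentum: p = γβ·mc = 1.2385 × 0.59 × 139.6 MeV/c = 102 MeV/c.

102 MeV/c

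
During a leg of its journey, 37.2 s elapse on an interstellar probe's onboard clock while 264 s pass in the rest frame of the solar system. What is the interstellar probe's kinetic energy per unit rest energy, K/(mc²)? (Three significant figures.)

6.10

From Δt = γΔτ: γ = 264/37.2 = 7.09677.
Since K = (γ−1)mc², K/(mc²) = 7.09677 − 1 = 6.10.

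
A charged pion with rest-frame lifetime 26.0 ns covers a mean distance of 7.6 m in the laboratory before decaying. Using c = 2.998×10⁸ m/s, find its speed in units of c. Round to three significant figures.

Lab distance = (lab lifetime)·v = γτ·βc, so βγ = d/(cτ) = 7.600/(2.998×10⁸ × 2.600×10^-8) = 0.97501.
With βγ = 0.97501: γ² = 1 + (βγ)² = 1.950645, and β = (βγ)/γ = 0.97501/1.39665 = 0.698.

0.698c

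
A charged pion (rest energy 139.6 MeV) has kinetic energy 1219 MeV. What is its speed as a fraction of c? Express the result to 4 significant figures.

0.9947c

K = (γ−1)mc², so γ = 1 + 1219/139.6 = 9.7321.
Then v/c = √(1 − γ⁻²) = √(1 − 0.0105581) = √0.9894419 = 0.9947.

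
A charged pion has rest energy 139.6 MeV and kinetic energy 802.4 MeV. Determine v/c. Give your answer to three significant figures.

0.989

K = (γ−1)mc², so γ = 1 + 802.4/139.6 = 6.7479.
Then v/c = √(1 − γ⁻²) = √(1 − 0.0219615) = √0.9780385 = 0.989.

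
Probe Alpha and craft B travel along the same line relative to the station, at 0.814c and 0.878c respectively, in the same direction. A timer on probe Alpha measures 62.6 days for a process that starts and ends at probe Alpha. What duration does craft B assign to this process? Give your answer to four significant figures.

64.24 days

Speed of probe Alpha in craft B's frame: u = (v_A − v_B)/(1 − v_A v_B/c²) = (0.814 − 0.878)/(1 − 0.814×0.878) = −0.064/0.285308 = −0.22432; |u| = 0.22432c.
γ for this relative speed: γ = 1/√(1 − 0.0503195) = 1.0262.
Probe Alpha's interval is proper; time dilation gives Δt_B = γΔτ = 1.0262 × 62.6 days = 64.24 days.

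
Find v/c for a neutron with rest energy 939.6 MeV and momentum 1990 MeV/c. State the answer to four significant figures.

pc/(mc²) = 1990/939.6 = 2.1179 = βγ = β/√(1−β²).
So β² = x²/(1 + x²) with x = 2.1179: x² = 4.4855, β² = 4.4855/5.4855 = 0.817701, β = 0.9043.

0.9043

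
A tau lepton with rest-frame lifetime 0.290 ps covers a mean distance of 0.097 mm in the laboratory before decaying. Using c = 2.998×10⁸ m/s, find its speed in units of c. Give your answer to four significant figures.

0.7447c

Let x = d/(cτ) = 9.700×10^-5 m / (2.998×10⁸ m/s × 2.900×10^-13 s) = 1.1157. Since d = βγcτ, x = βγ = β/√(1−β²).
Solving: β² = x²/(1+x²) = 1.24479/2.24479 = 0.554524, so β = 0.7447.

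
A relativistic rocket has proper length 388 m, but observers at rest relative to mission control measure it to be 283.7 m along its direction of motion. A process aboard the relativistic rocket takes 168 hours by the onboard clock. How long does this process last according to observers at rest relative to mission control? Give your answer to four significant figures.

From L = L₀/γ: γ = 388/283.7 = 1.36764.
Δt = γΔτ = 1.36764 × 168 = 229.8 hours.

229.8 hours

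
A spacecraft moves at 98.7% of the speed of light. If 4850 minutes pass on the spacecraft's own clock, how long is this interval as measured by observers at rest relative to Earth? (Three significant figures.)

30200 minutes

With β = 0.987, γ = 1/√(1 − 0.987²) = 1/√0.025831 = 6.222.
The onboard clock measures proper time, so the interval in the rest frame of Earth is dilated: Δt = γ·Δτ = 6.222 × 4850 minutes = 30200 minutes.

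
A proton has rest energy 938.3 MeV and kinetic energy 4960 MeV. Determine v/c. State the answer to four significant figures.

K = (γ−1)mc², so γ = 1 + 4960/938.3 = 6.2862.
Then v/c = √(1 − γ⁻²) = √(1 − 0.025306) = √0.974694 = 0.9873.

0.9873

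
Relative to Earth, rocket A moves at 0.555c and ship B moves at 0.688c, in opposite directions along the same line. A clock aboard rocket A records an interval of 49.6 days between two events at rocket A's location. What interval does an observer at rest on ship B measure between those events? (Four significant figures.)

113.5 days

The velocity of rocket A relative to ship B is (0.555 + 0.688)c / (1 + 0.555×0.688) = 0.89953c; relative speed 0.89953c.
γ for this relative speed: γ = 1/√(1 − 0.809154) = 2.2891.
Rocket A's interval is proper; time dilation gives Δt_B = γΔτ = 2.2891 × 49.6 days = 113.5 days.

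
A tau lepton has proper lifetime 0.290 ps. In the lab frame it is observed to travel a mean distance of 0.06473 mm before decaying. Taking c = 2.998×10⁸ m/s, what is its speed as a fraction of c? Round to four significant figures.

Lab distance = (lab lifetime)·v = γτ·βc, so βγ = d/(cτ) = 6.473×10^-5/(2.998×10⁸ × 2.900×10^-13) = 0.74452.
With βγ = 0.74452: γ² = 1 + (βγ)² = 1.55431, and β = (βγ)/γ = 0.74452/1.24672 = 0.5972.

0.5972c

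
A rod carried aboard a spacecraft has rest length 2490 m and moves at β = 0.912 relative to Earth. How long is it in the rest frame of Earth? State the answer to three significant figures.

γ = 1/√(1 − β²) = 1/√(1 − 0.831744) = 1/√0.168256 = 1/0.41019 = 2.4379.
Length contraction: L = L₀/γ = 2490/2.4379 = 1020 m.

1020 m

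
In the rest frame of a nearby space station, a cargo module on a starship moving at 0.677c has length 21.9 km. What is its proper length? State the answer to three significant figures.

29.8 km

β² = 0.458329, so γ = 1/√0.541671 = 1.3587.
Proper length: L₀ = γ·L = 1.3587 × 21.9 = 29.8 km.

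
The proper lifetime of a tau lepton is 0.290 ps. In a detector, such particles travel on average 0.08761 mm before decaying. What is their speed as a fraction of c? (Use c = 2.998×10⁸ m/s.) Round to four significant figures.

Lab distance = (lab lifetime)·v = γτ·βc, so βγ = d/(cτ) = 8.761×10^-5/(2.998×10⁸ × 2.900×10^-13) = 1.0077.
With βγ = 1.0077: γ² = 1 + (βγ)² = 2.01546, and β = (βγ)/γ = 1.0077/1.41967 = 0.7098.

0.7098c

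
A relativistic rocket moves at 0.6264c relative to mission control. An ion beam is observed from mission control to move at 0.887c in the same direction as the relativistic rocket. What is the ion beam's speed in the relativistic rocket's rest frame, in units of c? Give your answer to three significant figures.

Transform to the relativistic rocket's frame: u' = (u − v)/(1 − uv/c²).
u' = (0.887 − 0.6264)/(1 − 0.887×0.6264) = 0.2606/0.4443832 = 0.58643.
Speed in the relativistic rocket's frame: 0.586c (in the same direction).

0.586c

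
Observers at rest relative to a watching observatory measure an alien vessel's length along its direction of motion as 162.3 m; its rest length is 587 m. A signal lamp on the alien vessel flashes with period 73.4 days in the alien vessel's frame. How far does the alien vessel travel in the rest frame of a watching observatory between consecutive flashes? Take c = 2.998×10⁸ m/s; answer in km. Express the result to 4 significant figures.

From L = L₀/γ: γ = 587/162.3 = 3.61676.
β = √(1 − 1/γ²) = 0.96102. Lab-frame period = γτ = 3.61676×73.4 days = 265.47 days. Distance = βc × γτ = 0.96102 × 2.998×10⁸ m/s × 22936608 s = 6.6084×10^15 m = 6.608×10^12 km.

6.608×10^12 km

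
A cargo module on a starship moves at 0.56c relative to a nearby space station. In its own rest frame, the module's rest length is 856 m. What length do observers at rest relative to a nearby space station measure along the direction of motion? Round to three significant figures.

709 m

γ = 1/√(1 − β²) = 1/√(1 − 0.3136) = 1/√0.6864 = 1/0.828493 = 1.207.
Along the direction of motion the measured length is L₀/γ = 856/1.207 = 709 m.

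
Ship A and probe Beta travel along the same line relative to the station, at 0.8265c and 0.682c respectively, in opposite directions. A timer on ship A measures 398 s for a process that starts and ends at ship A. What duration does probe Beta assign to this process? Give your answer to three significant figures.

1510 s

Speed of ship A in probe Beta's frame: u = (v_A + v_B)/(1 + v_A v_B/c²) = (0.8265 + 0.682)/(1 + 0.8265×0.682) = 1.5085/1.563673 = 0.96472; |u| = 0.96472c.
γ for this relative speed: γ = 1/√(1 − 0.930685) = 3.7983.
The clock on ship A records proper time, so probe Beta measures Δt = γΔτ = 3.7983 × 398 = 1510 s.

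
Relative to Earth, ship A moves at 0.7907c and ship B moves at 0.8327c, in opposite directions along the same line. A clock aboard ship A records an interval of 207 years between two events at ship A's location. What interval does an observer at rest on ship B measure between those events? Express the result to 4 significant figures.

1013 years

Transform ship A's velocity into ship B's frame: (0.7907 + 0.8327)/(1 + 0.7907·0.8327) = 1.6234/1.65841589, so the relative speed is 0.97889c.
γ for this relative speed: γ = 1/√(1 − 0.958226) = 4.8927.
Ship A's interval is proper; time dilation gives Δt_B = γΔτ = 4.8927 × 207 years = 1013 years.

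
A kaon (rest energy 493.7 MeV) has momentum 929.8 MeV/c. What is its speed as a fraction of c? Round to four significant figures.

0.8832c

pc/(mc²) = 929.8/493.7 = 1.8833 = βγ = β/√(1−β²).
So β² = x²/(1 + x²) with x = 1.8833: x² = 3.54682, β² = 3.54682/4.54682 = 0.780066, β = 0.8832.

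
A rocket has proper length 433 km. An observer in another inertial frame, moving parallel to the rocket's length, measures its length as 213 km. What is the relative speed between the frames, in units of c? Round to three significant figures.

Length contraction gives γ = L₀/L = 433/213 = 2.0329.
β = √(1 − 1/γ²) = √0.758026 = 0.871.

0.871c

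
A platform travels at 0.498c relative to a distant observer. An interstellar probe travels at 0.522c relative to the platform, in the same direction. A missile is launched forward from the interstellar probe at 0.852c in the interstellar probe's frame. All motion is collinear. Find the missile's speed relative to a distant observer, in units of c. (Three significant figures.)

Apply u = (u'+v)/(1+u'v) twice. Missile in the platform frame: (0.852+0.522)/(1+0.852·0.522) = 1.374/1.444744 = 0.95103c.
That velocity, transformed to the rest frame of a distant observer: (0.95103+0.498)/(1+0.95103·0.498) = 1.44903/1.47361294 = 0.98332c.

0.983c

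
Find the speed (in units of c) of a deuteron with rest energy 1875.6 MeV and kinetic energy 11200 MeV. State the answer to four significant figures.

0.9897c

γ = 1 + K/(mc²) = 1 + 11200/1875.6 = 6.9714.
β = √(1 − 1/γ²) = √(1 − 0.020576) = √0.979424 = 0.9897.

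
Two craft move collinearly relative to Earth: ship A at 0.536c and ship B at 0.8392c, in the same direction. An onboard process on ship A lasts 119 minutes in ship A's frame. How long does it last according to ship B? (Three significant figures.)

Transform ship A's velocity into ship B's frame: (0.536 − 0.8392)/(1 − 0.536·0.8392) = −0.3032/0.5501888, so the relative speed is 0.55108c.
At |u| = 0.55108c, γ = (1 − 0.303689)^(−1/2) = 1.1984.
Ship A's interval is proper; time dilation gives Δt_B = γΔτ = 1.1984 × 119 minutes = 143 minutes.

143 minutes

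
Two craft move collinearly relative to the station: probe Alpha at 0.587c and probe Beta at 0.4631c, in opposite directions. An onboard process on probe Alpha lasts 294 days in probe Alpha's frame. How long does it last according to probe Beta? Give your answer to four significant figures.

521.1 days

Transform probe Alpha's velocity into probe Beta's frame: (0.587 + 0.4631)/(1 + 0.587·0.4631) = 1.0501/1.2718397, so the relative speed is 0.82565c.
At |u| = 0.82565c, γ = (1 − 0.681698)^(−1/2) = 1.7725.
The clock on probe Alpha records proper time, so probe Beta measures Δt = γΔτ = 1.7725 × 294 = 521.1 days.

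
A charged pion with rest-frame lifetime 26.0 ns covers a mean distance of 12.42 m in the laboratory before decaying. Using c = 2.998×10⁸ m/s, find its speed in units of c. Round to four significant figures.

0.8470c

d = βγcτ ⇒ βγ = d/(cτ) = 12.42 m / (7.7948 m) = 1.5934.
β = (βγ)/√(1+(βγ)²) = 1.5934/√3.53892 = 0.8470.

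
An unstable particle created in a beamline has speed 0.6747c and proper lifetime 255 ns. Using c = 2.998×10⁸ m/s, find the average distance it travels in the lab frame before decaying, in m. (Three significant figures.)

69.9 m

β² = 0.45522009, so γ = 1/√0.54477991 = 1.3548.
Lab-frame lifetime: Δt = γτ = 1.3548 × 255 ns = 345.47 ns.
Distance: d = vΔt = 0.6747 × 2.998×10⁸ m/s × 3.4547×10^-7 s = 69.9 m.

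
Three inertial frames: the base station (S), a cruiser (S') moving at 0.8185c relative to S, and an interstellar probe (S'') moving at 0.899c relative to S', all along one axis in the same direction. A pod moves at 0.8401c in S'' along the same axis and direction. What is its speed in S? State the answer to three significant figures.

Compose velocities in two stages. Stage 1 (into S'): u₁ = (0.8401+0.899)/(1+0.8401×0.899) = 0.9908.
Stage 2 (into S): u = (0.9908+0.8185)/(1+0.9908×0.8185) = 0.99908, so the speed is 0.999c.

0.999c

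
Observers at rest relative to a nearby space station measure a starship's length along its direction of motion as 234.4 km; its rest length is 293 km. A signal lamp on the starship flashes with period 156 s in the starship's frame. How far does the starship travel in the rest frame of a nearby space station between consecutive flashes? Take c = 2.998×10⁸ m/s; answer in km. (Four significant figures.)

3.508×10^7 km

γ = L₀/L = 293/234.4 = 1.25.
β = √(1 − 1/γ²) = 0.6. Lab-frame period = γτ = 1.25×156 s = 195 s. Distance = βc × γτ = 0.6 × 2.998×10⁸ m/s × 195 s = 3.5077×10^10 m = 3.508×10^7 km.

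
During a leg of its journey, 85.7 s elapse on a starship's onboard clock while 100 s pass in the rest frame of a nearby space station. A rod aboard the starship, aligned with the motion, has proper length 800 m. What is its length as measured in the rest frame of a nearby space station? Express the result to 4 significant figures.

685.6 m

γ = Δt/Δτ = 100/85.7 = 1.16686.
L = L₀/γ = 800/1.16686 = 685.6 m.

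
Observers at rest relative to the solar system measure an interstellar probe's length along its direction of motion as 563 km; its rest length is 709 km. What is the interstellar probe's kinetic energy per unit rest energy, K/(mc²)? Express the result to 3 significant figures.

0.259

γ = L₀/L = 709/563 = 1.25933.
K/(mc²) = γ − 1 = 1.25933 − 1 = 0.259.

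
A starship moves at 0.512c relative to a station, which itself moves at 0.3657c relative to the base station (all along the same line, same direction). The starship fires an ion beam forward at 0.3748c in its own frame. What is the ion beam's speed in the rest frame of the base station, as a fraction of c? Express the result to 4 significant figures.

Compose velocities in two stages. Stage 1 (into S'): u₁ = (0.3748+0.512)/(1+0.3748×0.512) = 0.74402.
Stage 2 (into S): u = (0.74402+0.3657)/(1+0.74402×0.3657) = 0.87236, so the speed is 0.8724c.

0.8724c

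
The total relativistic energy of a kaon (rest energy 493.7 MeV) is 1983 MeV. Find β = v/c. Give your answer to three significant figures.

γ = E/(mc²) = 1983/493.7 = 4.0166.
β = √(1 − 1/γ²) = √(1 − 0.0619845) = √0.9380155 = 0.969.

0.969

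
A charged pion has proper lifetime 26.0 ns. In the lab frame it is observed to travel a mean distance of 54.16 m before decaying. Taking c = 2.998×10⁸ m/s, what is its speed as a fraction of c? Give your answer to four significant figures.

0.9898c

Let x = d/(cτ) = 54.16 m / (2.998×10⁸ m/s × 2.600×10^-8 s) = 6.9482. Since d = βγcτ, x = βγ = β/√(1−β²).
Solving: β² = x²/(1+x²) = 48.2775/49.2775 = 0.979707, so β = 0.9898.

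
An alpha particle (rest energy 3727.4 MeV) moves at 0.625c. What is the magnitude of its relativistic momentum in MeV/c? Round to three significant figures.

With β = 0.625, γ = 1/√(1 − 0.625²) = 1/√0.609375 = 1.281.
Momentum: p = γβ·mc = 1.281 × 0.625 × 3727.4 MeV/c = 2980 MeV/c.

2980 MeV/c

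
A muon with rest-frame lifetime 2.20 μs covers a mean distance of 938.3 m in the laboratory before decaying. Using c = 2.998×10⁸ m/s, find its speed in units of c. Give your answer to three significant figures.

0.818c

Let x = d/(cτ) = 938.3 m / (2.998×10⁸ m/s × 2.200×10^-6 s) = 1.4226. Since d = βγcτ, x = βγ = β/√(1−β²).
Solving: β² = x²/(1+x²) = 2.02379/3.02379 = 0.669289, so β = 0.818.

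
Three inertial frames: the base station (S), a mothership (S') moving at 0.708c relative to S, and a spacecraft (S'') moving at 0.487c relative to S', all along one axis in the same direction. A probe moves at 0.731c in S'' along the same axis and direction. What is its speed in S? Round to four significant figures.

Apply u = (u'+v)/(1+u'v) twice. Probe in the mothership frame: (0.731+0.487)/(1+0.731·0.487) = 1.218/1.355997 = 0.89823c.
That velocity, transformed to the rest frame of the base station: (0.89823+0.708)/(1+0.89823·0.708) = 1.60623/1.63594684 = 0.98184c.

0.9818c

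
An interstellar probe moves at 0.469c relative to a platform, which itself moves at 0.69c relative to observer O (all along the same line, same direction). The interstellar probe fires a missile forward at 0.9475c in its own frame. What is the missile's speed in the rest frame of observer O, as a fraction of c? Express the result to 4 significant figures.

0.9964c

First combine the missile and interstellar probe (S''→S'): u₁ = (0.9475 + 0.469)/(1 + 0.9475×0.469) = 1.4165/1.4443775 = 0.9807.
Then combine with the platform (S'→S): u = (0.9807 + 0.69)/(1 + 0.9807×0.69) = 1.6707/1.676683 = 0.99643.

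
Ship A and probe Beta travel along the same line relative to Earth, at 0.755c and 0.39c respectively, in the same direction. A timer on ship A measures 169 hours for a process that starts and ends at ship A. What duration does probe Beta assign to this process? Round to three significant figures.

Speed of ship A in probe Beta's frame: u = (v_A − v_B)/(1 − v_A v_B/c²) = (0.755 − 0.39)/(1 − 0.755×0.39) = 0.365/0.70555 = 0.51733; |u| = 0.51733c.
At |u| = 0.51733c, γ = (1 − 0.26763)^(−1/2) = 1.1685.
Ship A's interval is proper; time dilation gives Δt_B = γΔτ = 1.1685 × 169 hours = 197 hours.

197 hours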